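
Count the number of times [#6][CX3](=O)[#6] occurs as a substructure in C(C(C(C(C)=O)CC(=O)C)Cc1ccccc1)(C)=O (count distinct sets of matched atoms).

3

[#6][CX3](=O)[#6] is the SMARTS for a ketone: a carbonyl carbon (no H) flanked by two carbons.
The molecule carries 3 separate instances of an acetyl/ketone group (-C(=O)CH3) meeting every constraint; each maps to a distinct set of atoms, giving 3 matches.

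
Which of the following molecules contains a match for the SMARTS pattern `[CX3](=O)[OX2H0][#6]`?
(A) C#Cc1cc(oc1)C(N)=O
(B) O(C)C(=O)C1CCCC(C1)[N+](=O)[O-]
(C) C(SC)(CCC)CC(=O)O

[CX3](=O)[OX2H0][#6] describes a carbonyl carbon bonded to an oxygen that is itself bonded to carbon (no H on that O) (an ester).
(A) has a primary amide (-C(=O)NH2) but the carbonyl is bonded to N, not to an O-C linkage.
(B) contains a methyl-ester group (-C(=O)OCH3), which satisfies every atom and bond constraint.
(C) has a carboxylic acid group (-C(=O)OH) but the singly-bonded O carries H (OX2H1, not H0).
So the answer is (B).

B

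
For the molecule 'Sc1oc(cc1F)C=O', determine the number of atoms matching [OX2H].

The query [OX2H] means: aliphatic oxygen with two connections, one of which is H — an -OH oxygen.
Check the 9 heavy atoms by environment: 1× o (aromatic, H0, X2) → no; 3× c (aromatic, H0, X3) → no; 1× c (aromatic, H1, X3) → no; 1× C (H1, X3) → no; 1× O (H0, X1) → no; 1× S (H1, X2) → no; 1× F (H0, X1) → no.
No environment satisfies the query, so 0 matching atoms.

0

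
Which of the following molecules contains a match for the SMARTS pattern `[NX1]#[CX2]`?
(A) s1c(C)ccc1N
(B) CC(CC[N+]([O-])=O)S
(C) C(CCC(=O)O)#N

C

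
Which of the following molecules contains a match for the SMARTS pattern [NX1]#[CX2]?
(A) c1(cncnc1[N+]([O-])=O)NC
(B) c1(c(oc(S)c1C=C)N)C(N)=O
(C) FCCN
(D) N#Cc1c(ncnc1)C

D

[NX1]#[CX2] describes a nitrogen triple-bonded to a two-connected carbon (a nitrile).
(A) has a nitro group (-[N+](=O)[O-]) but there is no C#N triple bond.
(B) has a primary amide (-C(=O)NH2) but the nitrogen is NX3, not NX1.
(C) has a primary amino group (-NH2) but the nitrogen is NX3 (three connections), not NX1 triple-bonded.
(D) contains a nitrile (-C#N), which satisfies every atom and bond constraint.
So the answer is (D).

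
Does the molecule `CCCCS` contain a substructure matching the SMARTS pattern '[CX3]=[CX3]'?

No

The pattern [CX3]=[CX3] describes a non-aromatic C=C double bond between two sp2 carbons — an alkene.
The closest candidate here is an ethyl group (-CH2CH3), but its C-C bond is a single bond between CX4 carbons, not CX3=CX3. No other fragment satisfies the full query, so there is no match.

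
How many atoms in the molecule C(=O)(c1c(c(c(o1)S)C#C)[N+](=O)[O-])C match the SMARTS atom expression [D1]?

Check the 14 heavy atoms by environment: 1× o (aromatic, D2) → no; 4× c (aromatic, D3) → no; 1× C (D2) → no; 2× C (D1) → match; 1× C (D3) → no; 2× O (D1) → match; 1× S (D1) → match; 1× N (charge +1, D3) → no; 1× O (charge -1, D1) → match.
Summing the matching environments: 2 + 2 + 1 + 1 = 6 matching atoms.

6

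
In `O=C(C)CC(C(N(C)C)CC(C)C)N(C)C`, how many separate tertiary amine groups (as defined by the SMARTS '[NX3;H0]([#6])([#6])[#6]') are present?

2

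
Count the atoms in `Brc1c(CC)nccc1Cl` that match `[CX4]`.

Check the 10 heavy atoms by environment: 1× n (aromatic, X2) → no; 5× c (aromatic, X3) → no; 1× Cl (X1) → no; 1× Br (X1) → no; 2× C (X4) → match.
That gives 2 matching atoms.

2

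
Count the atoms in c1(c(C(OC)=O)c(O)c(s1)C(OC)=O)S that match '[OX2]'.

3

The query [OX2] means: aliphatic oxygen with two total connections — ether, hydroxyl, or ester single-bond O.
Check the 15 heavy atoms by environment: 1× s (aromatic, X2) → no; 4× c (aromatic, X3) → no; 2× C (X3) → no; 2× O (X1) → no; 3× O (X2) → match; 2× C (X4) → no; 1× S (X2) → no.
That gives 3 matching atoms.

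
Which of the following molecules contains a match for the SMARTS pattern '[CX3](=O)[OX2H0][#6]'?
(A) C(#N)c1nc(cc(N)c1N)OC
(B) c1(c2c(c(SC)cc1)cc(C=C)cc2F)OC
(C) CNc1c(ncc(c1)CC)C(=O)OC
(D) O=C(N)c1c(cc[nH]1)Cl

C

[CX3](=O)[OX2H0][#6] describes a carbonyl carbon bonded to an oxygen that is itself bonded to carbon (no H on that O) (an ester).
(A) has a methoxy ether (-OCH3) but the ether oxygen is not adjacent to a C=O carbon.
(B) has a methoxy ether (-OCH3) but the ether oxygen is not adjacent to a C=O carbon.
(C) contains a methyl-ester group (-C(=O)OCH3), which satisfies every atom and bond constraint.
(D) has a primary amide (-C(=O)NH2) but the carbonyl is bonded to N, not to an O-C linkage.
So the answer is (C).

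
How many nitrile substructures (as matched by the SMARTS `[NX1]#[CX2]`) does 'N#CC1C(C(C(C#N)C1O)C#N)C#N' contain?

[NX1]#[CX2] is the SMARTS for a nitrile: a nitrogen triple-bonded to a two-connected carbon.
The molecule carries 4 separate instances of a nitrile (-C#N) meeting every constraint; each maps to a distinct set of atoms, giving 4 matches.

4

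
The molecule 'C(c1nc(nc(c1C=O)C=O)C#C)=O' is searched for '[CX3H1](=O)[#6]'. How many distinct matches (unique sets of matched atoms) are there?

[CX3H1](=O)[#6] is the SMARTS for an aldehyde: an sp2 carbon with one H, double-bonded to O and single-bonded to carbon.
The molecule carries 3 separate instances of an aldehyde (-CHO) meeting every constraint; each maps to a distinct set of atoms, giving 3 matches.

3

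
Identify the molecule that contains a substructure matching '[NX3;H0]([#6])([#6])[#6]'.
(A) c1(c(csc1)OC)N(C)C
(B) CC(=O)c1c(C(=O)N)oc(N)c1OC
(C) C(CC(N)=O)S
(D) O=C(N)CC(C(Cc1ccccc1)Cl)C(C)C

A

[NX3;H0]([#6])([#6])[#6] describes a trivalent nitrogen with no H, bonded to three carbons (a tertiary amine).
(A) contains a dimethylamino group (-N(CH3)2), which satisfies every atom and bond constraint.
(B) has a primary amino group (-NH2) but the nitrogen has H2, not H0 with three carbons.
(C) has a primary amide (-C(=O)NH2) but the amide nitrogen has H2 and only one carbon neighbour.
(D) has a primary amide (-C(=O)NH2) but the amide nitrogen has H2 and only one carbon neighbour.
So the answer is (A).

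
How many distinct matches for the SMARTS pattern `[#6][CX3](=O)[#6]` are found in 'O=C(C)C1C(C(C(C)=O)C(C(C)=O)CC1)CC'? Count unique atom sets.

[#6][CX3](=O)[#6] is the SMARTS for a ketone: a carbonyl carbon (no H) flanked by two carbons.
The molecule carries 3 separate instances of an acetyl/ketone group (-C(=O)CH3) meeting every constraint; each maps to a distinct set of atoms, giving 3 matches.

3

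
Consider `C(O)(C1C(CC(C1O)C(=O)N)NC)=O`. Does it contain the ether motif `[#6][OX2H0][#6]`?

No

The pattern [#6][OX2H0][#6] describes an aliphatic oxygen bridging two carbons with no H on the oxygen — an ether.
The closest candidate here is a hydroxyl group (-OH), but the oxygen has H1, not H0 bridging two carbons. No other fragment satisfies the full query, so there is no match.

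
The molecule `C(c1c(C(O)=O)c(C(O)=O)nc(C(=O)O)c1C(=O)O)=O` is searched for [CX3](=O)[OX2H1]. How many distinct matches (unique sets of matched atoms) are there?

[CX3](=O)[OX2H1] is the SMARTS for a carboxylic acid: an sp2 carbon double-bonded to O and single-bonded to an -OH oxygen.
The molecule carries 4 separate instances of a carboxylic acid group (-C(=O)OH) meeting every constraint; each maps to a distinct set of atoms, giving 4 matches.

4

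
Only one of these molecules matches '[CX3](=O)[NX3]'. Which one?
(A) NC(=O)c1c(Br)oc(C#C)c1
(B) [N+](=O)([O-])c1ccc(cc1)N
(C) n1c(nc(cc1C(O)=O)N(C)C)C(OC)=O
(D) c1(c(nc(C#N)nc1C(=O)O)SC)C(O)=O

[CX3](=O)[NX3] describes a carbonyl carbon bonded to a trivalent nitrogen (an amide).
(A) contains a primary amide (-C(=O)NH2), which satisfies every atom and bond constraint.
(B) has a primary amino group (-NH2) but the -NH2 is not attached to a carbonyl carbon.
(C) has a carboxylic acid group (-C(=O)OH) but the carbonyl is bonded to O, not to an NX3 nitrogen.
(D) has a carboxylic acid group (-C(=O)OH) but the carbonyl is bonded to O, not to an NX3 nitrogen.
So the answer is (A).

A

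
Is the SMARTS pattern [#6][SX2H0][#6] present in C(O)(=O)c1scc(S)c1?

No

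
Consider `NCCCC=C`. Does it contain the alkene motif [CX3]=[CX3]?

The pattern [CX3]=[CX3] describes a non-aromatic C=C double bond between two sp2 carbons — an alkene.
The molecule carries a vinyl group (-CH=CH2), whose atoms satisfy every constraint of the query, so the pattern matches.

Yes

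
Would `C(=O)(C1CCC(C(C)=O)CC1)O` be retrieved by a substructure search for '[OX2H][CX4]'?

No

The pattern [OX2H][CX4] describes a hydroxyl oxygen bound to an sp3 (X4) carbon — an aliphatic alcohol.
The closest candidate here is a carboxylic acid group (-C(=O)OH), but the -OH is on a CX3 carbonyl carbon, not a CX4 carbon. No other fragment satisfies the full query, so there is no match.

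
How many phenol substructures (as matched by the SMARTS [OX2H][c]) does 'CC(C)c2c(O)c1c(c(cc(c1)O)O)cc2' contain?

3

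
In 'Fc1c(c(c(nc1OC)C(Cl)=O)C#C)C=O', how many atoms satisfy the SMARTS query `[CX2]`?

2

Check the 16 heavy atoms by environment: 1× n (aromatic, X2) → no; 5× c (aromatic, X3) → no; 2× C (X2) → match; 2× C (X3) → no; 2× O (X1) → no; 1× F (X1) → no; 1× O (X2) → no; 1× C (X4) → no; 1× Cl (X1) → no.
That gives 2 matching atoms.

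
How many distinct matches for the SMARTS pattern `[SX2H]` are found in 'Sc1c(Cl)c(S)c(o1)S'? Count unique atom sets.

3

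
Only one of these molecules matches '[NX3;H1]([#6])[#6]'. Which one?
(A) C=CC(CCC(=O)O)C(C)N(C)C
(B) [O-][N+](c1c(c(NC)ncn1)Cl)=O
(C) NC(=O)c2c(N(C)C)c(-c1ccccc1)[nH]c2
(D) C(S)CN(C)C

B

[NX3;H1]([#6])[#6] describes a trivalent nitrogen with one H, bonded to two carbons (a secondary amine).
(A) has a dimethylamino group (-N(CH3)2) but the nitrogen has H0, not H1.
(B) contains an N-methylamino group (-NHCH3), which satisfies every atom and bond constraint.
(C) has a dimethylamino group (-N(CH3)2) but the nitrogen has H0, not H1.
(D) has a dimethylamino group (-N(CH3)2) but the nitrogen has H0, not H1.
So the answer is (B).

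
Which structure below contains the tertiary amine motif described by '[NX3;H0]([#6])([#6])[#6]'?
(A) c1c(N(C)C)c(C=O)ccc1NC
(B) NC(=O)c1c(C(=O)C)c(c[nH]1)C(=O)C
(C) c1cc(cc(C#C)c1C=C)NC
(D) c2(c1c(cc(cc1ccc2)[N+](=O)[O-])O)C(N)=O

A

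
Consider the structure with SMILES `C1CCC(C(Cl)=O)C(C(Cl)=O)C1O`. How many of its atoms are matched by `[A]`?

13

The query [A] means: A matches any aliphatic (non-aromatic) heavy atom.
Check the 13 heavy atoms by environment: 8× C → match; 3× O → match; 2× Cl → match.
Summing the matching environments: 8 + 3 + 2 = 13 matching atoms.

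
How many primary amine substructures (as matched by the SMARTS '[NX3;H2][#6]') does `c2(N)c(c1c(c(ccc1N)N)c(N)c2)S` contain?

4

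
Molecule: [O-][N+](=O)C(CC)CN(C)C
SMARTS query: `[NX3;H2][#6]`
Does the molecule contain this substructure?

No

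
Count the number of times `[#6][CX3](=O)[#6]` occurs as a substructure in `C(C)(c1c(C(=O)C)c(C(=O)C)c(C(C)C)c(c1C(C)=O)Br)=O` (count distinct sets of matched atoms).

4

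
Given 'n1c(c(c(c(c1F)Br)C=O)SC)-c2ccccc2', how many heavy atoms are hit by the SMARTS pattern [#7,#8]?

2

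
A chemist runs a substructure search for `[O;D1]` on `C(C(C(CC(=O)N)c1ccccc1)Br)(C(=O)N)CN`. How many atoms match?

2

Check the 19 heavy atoms by environment: 2× C (D2) → no; 5× C (D3) → no; 2× O (D1) → match; 3× N (D1) → no; 1× Br (D1) → no; 1× c (aromatic, D3) → no; 5× c (aromatic, D2) → no.
That gives 2 matching atoms.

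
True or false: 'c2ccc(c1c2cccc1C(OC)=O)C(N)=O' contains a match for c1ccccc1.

The pattern c1ccccc1 describes six aromatic carbons in a ring — a benzene ring.
The required atom environment is present in the molecule, so the pattern matches.

True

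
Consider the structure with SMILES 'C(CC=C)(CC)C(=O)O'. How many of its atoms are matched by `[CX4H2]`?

2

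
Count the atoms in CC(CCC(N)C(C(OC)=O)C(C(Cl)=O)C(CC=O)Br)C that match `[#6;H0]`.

2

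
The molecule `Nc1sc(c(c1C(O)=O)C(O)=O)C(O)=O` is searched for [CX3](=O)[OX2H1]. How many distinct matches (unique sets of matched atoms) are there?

3

[CX3](=O)[OX2H1] is the SMARTS for a carboxylic acid: an sp2 carbon double-bonded to O and single-bonded to an -OH oxygen.
The molecule carries 3 separate instances of a carboxylic acid group (-C(=O)OH) meeting every constraint; each maps to a distinct set of atoms, giving 3 matches.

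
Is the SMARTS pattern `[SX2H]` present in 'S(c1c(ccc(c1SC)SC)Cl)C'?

No

The pattern [SX2H] describes an aliphatic sulfur with two connections, one being H — a thiol.
The closest candidate here is a methylthio ether (-SCH3), but the sulfur has H0 (bonded to two carbons), not H1. No other fragment satisfies the full query, so there is no match.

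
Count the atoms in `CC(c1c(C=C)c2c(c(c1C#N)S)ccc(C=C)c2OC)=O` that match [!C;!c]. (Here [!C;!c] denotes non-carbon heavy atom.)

The query [!C;!c] means: neither aliphatic nor aromatic carbon — same as [!#6].
Check the 22 heavy atoms by environment: 10× c (aromatic) → no; 8× C → no; 2× O → match; 1× S → match; 1× N → match.
Summing the matching environments: 2 + 1 + 1 = 4 matching atoms.

4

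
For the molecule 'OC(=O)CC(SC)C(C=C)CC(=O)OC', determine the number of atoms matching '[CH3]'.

Check the 15 heavy atoms by environment: 3× C (H2) → no; 3× C (H1) → no; 2× C (H0) → no; 3× O (H0) → no; 1× O (H1) → no; 1× S (H0) → no; 2× C (H3) → match.
That gives 2 matching atoms.

2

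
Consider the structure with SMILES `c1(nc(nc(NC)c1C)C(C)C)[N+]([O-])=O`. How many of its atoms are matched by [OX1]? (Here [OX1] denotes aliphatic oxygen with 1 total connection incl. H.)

2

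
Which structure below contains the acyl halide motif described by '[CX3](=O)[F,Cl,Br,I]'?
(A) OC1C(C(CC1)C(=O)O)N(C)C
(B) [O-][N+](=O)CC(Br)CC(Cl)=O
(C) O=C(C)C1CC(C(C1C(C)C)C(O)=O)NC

B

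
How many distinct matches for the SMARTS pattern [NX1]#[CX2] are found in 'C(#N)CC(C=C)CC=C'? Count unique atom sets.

[NX1]#[CX2] is the SMARTS for a nitrile: a nitrogen triple-bonded to a two-connected carbon.
Exactly one fragment in the molecule meets all constraints, giving 1 match.

1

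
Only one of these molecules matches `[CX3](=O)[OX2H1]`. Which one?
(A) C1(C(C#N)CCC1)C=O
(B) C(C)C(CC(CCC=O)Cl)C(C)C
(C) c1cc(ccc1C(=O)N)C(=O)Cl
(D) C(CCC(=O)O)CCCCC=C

D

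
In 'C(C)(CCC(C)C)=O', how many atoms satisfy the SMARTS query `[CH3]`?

3

Check the 8 heavy atoms by environment: 2× C (H2) → no; 1× C (H0) → no; 1× O (H0) → no; 3× C (H3) → match; 1× C (H1) → no.
That gives 3 matching atoms.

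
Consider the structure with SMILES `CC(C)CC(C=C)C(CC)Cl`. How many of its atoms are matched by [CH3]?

3

Check the 11 heavy atoms by environment: 3× C (H2) → no; 4× C (H1) → no; 3× C (H3) → match; 1× Cl (H0) → no.
That gives 3 matching atoms.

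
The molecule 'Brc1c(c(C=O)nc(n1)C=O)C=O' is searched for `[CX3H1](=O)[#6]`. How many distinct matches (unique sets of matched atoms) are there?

3

[CX3H1](=O)[#6] is the SMARTS for an aldehyde: an sp2 carbon with one H, double-bonded to O and single-bonded to carbon.
The molecule carries 3 separate instances of an aldehyde (-CHO) meeting every constraint; each maps to a distinct set of atoms, giving 3 matches.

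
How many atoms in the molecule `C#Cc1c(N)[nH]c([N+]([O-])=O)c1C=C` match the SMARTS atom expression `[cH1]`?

Check the 13 heavy atoms by environment: 1× n (aromatic, H1) → no; 4× c (aromatic, H0) → no; 1× N (charge +1, H0) → no; 1× O (charge -1, H0) → no; 1× O (H0) → no; 2× C (H1) → no; 1× C (H2) → no; 1× C (H0) → no; 1× N (H2) → no.
No environment satisfies the query, so 0 matching atoms.

0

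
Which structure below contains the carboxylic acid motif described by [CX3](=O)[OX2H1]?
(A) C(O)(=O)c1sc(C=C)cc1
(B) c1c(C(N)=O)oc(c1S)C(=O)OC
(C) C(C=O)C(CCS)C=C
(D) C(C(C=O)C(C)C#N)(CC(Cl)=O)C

A

[CX3](=O)[OX2H1] describes an sp2 carbon double-bonded to O and single-bonded to an -OH oxygen (a carboxylic acid).
(A) contains a carboxylic acid group (-C(=O)OH), which satisfies every atom and bond constraint.
(B) has a methyl-ester group (-C(=O)OCH3) but the singly-bonded O has no H (OX2H0, not OX2H1).
(C) has an aldehyde (-CHO) but there is no singly-bonded oxygen on the carbonyl carbon.
(D) has an aldehyde (-CHO) but there is no singly-bonded oxygen on the carbonyl carbon.
So the answer is (A).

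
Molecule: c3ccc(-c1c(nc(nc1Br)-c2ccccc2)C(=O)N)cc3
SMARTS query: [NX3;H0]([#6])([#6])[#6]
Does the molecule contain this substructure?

No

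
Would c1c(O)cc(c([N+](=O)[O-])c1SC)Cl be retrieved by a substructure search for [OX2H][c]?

Yes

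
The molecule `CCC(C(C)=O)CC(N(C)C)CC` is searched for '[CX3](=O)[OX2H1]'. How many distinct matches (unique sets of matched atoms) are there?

0

[CX3](=O)[OX2H1] is the SMARTS for a carboxylic acid: an sp2 carbon double-bonded to O and single-bonded to an -OH oxygen.
No fragment in the molecule satisfies every constraint, giving 0 matches.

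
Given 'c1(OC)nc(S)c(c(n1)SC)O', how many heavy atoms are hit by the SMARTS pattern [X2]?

The query [X2] means: any atom with exactly two total connections (bonds + H).
Check the 12 heavy atoms by environment: 2× n (aromatic, X2) → match; 4× c (aromatic, X3) → no; 2× S (X2) → match; 2× C (X4) → no; 2× O (X2) → match.
Summing the matching environments: 2 + 2 + 2 = 6 matching atoms.

6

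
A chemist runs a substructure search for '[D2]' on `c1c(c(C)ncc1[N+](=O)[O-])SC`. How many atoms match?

4

The query [D2] means: atom with exactly two heavy-atom neighbours.
Check the 12 heavy atoms by environment: 1× n (aromatic, D2) → match; 2× c (aromatic, D2) → match; 3× c (aromatic, D3) → no; 1× S (D2) → match; 2× C (D1) → no; 1× N (charge +1, D3) → no; 1× O (charge -1, D1) → no; 1× O (D1) → no.
Summing the matching environments: 1 + 2 + 1 = 4 matching atoms.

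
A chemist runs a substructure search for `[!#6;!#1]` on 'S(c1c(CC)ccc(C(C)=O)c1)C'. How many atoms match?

2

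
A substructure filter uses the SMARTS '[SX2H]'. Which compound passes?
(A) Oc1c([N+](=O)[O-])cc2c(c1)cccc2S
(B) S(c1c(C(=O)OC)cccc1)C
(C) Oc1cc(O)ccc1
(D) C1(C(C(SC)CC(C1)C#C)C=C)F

A

[SX2H] describes an aliphatic sulfur with two connections, one being H (a thiol).
(A) contains a thiol (-SH), which satisfies every atom and bond constraint.
(B) has a methylthio ether (-SCH3) but the sulfur has H0 (bonded to two carbons), not H1.
(C) has a hydroxyl group (-OH) but it is an -OH, not an -SH.
(D) has a methylthio ether (-SCH3) but the sulfur has H0 (bonded to two carbons), not H1.
So the answer is (A).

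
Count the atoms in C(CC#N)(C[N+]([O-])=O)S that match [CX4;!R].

The query [CX4;!R] means: aliphatic carbon with four total connections, not in a ring.
Check the 9 heavy atoms by environment: 3× C (X4, acyclic) → match; 1× N (charge +1, X3, acyclic) → no; 1× O (charge -1, X1, acyclic) → no; 1× O (X1, acyclic) → no; 1× C (X2, acyclic) → no; 1× N (X1, acyclic) → no; 1× S (X2, acyclic) → no.
That gives 3 matching atoms.

3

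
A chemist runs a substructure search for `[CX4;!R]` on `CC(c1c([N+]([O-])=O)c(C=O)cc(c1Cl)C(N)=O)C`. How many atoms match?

Check the 18 heavy atoms by environment: 6× c (aromatic, X3, in 6-ring) → no; 1× Cl (X1, acyclic) → no; 3× C (X4, acyclic) → match; 1× N (charge +1, X3, acyclic) → no; 1× O (charge -1, X1, acyclic) → no; 3× O (X1, acyclic) → no; 2× C (X3, acyclic) → no; 1× N (X3, acyclic) → no.
That gives 3 matching atoms.

3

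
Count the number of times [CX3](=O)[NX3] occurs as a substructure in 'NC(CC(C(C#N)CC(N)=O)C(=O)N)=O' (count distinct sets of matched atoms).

3

[CX3](=O)[NX3] is the SMARTS for an amide: a carbonyl carbon bonded to a trivalent nitrogen.
The molecule carries 3 separate instances of a primary amide (-C(=O)NH2) meeting every constraint; each maps to a distinct set of atoms, giving 3 matches.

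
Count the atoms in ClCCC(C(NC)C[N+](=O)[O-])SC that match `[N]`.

2

The query [N] means: uppercase N matches aliphatic (non-aromatic) nitrogen only.
Check the 13 heavy atoms by environment: 7× C → no; 1× Cl → no; 1× N (charge +1) → match; 1× O (charge -1) → no; 1× O → no; 1× N → match; 1× S → no.
Summing the matching environments: 1 + 1 = 2 matching atoms.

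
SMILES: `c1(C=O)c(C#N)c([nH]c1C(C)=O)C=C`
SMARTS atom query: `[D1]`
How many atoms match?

5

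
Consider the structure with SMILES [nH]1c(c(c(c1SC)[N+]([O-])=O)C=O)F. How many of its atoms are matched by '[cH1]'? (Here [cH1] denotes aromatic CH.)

0

The query [cH1] means: aromatic carbon bearing exactly one hydrogen.
Check the 13 heavy atoms by environment: 1× n (aromatic, H1) → no; 4× c (aromatic, H0) → no; 1× N (charge +1, H0) → no; 1× O (charge -1, H0) → no; 2× O (H0) → no; 1× F (H0) → no; 1× C (H1) → no; 1× S (H0) → no; 1× C (H3) → no.
No environment satisfies the query, so 0 matching atoms.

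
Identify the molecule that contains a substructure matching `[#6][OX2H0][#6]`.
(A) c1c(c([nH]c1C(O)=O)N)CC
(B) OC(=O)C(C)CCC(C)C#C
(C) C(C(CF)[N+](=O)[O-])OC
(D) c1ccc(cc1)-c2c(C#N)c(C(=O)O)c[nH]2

C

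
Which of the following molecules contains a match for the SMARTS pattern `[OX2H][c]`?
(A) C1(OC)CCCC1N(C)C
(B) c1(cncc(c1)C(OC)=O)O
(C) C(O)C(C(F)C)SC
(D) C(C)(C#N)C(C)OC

B

[OX2H][c] describes a hydroxyl oxygen attached to an aromatic carbon (a phenol).
(A) has a methoxy ether (-OCH3) but the oxygen has H0, not H1.
(B) contains a hydroxyl group (-OH), which satisfies every atom and bond constraint.
(C) has a hydroxyl group (-OH) but the -OH is on an aliphatic carbon, not an aromatic c.
(D) has a methoxy ether (-OCH3) but the oxygen has H0, not H1.
So the answer is (B).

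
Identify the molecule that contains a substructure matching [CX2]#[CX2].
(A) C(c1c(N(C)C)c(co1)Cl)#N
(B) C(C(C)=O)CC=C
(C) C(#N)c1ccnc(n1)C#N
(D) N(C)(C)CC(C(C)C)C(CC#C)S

D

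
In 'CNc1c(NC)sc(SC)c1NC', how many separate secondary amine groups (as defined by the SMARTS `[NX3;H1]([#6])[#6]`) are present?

3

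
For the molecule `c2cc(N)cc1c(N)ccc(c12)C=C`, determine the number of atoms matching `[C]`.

2

The query [C] means: uppercase C matches aliphatic (non-aromatic) carbon only.
Check the 14 heavy atoms by environment: 10× c (aromatic) → no; 2× N → no; 2× C → match.
That gives 2 matching atoms.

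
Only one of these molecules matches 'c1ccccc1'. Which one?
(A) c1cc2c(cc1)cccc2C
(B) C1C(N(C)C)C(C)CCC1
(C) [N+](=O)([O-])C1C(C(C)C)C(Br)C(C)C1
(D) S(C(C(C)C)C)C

A

c1ccccc1 describes six aromatic carbons in a ring (a benzene ring).
(A) contains the required atom environment, so the pattern matches.
(B) has a methyl group (-CH3) but no six-membered all-carbon aromatic ring is present.
(C) has a methyl group (-CH3) but no six-membered all-carbon aromatic ring is present.
(D) has a methyl group (-CH3) but no six-membered all-carbon aromatic ring is present.
So the answer is (A).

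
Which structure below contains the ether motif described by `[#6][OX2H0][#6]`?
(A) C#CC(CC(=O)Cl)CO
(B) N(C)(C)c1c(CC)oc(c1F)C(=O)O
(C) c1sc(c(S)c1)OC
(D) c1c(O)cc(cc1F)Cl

C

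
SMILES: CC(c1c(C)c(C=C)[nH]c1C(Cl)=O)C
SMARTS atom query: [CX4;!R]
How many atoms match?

4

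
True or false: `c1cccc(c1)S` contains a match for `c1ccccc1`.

True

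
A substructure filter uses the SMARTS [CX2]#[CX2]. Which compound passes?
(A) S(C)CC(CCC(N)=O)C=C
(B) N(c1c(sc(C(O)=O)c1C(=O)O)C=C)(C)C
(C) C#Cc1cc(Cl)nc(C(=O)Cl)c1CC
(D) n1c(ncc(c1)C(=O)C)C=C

[CX2]#[CX2] describes a carbon-carbon triple bond (an alkyne).
(A) has a vinyl group (-CH=CH2) but the C=C is a double bond; both carbons are CX3, not CX2.
(B) has a vinyl group (-CH=CH2) but the C=C is a double bond; both carbons are CX3, not CX2.
(C) contains an ethynyl group (-C#CH), which satisfies every atom and bond constraint.
(D) has a vinyl group (-CH=CH2) but the C=C is a double bond; both carbons are CX3, not CX2.
So the answer is (C).

C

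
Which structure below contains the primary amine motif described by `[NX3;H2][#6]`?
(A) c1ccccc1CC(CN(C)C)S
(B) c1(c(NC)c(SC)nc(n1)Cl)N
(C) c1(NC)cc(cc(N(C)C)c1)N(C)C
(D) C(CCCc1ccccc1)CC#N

[NX3;H2][#6] describes a trivalent nitrogen with two H attached to carbon (a primary amine).
(A) has a dimethylamino group (-N(CH3)2) but the nitrogen has H0, not H2.
(B) contains a primary amino group (-NH2), which satisfies every atom and bond constraint.
(C) has an N-methylamino group (-NHCH3) but the nitrogen bears two carbons and only one H (H1), not H2.
(D) has a nitrile (-C#N) but the nitrogen is NX1 (triple-bonded), not NX3 with two H.
So the answer is (B).

B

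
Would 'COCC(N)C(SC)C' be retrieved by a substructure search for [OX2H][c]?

The pattern [OX2H][c] describes a hydroxyl oxygen attached to an aromatic carbon — a phenol.
The closest candidate here is a methoxy ether (-OCH3), but the oxygen has H0, not H1. No other fragment satisfies the full query, so there is no match.

No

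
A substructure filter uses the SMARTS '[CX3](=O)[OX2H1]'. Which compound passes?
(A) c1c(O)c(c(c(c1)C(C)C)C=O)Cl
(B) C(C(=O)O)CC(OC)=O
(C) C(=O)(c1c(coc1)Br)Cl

B

[CX3](=O)[OX2H1] describes an sp2 carbon double-bonded to O and single-bonded to an -OH oxygen (a carboxylic acid).
(A) has an aldehyde (-CHO) but there is no singly-bonded oxygen on the carbonyl carbon.
(B) contains a carboxylic acid group (-C(=O)OH), which satisfies every atom and bond constraint.
(C) has an acyl chloride (-C(=O)Cl) but the carbonyl is bonded to Cl, not to an -OH oxygen.
So the answer is (B).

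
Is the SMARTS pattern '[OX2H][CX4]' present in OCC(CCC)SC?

The pattern [OX2H][CX4] describes a hydroxyl oxygen bound to an sp3 (X4) carbon — an aliphatic alcohol.
The molecule carries a hydroxyl group (-OH), whose atoms satisfy every constraint of the query, so the pattern matches.

Yes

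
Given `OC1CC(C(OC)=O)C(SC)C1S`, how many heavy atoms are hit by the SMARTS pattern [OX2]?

Check the 13 heavy atoms by environment: 7× C (X4) → no; 2× O (X2) → match; 1× C (X3) → no; 1× O (X1) → no; 2× S (X2) → no.
That gives 2 matching atoms.

2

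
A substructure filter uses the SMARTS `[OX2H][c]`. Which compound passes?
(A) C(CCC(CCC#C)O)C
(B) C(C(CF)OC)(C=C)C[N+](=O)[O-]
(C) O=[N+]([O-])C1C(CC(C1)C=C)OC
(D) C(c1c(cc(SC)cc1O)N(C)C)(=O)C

D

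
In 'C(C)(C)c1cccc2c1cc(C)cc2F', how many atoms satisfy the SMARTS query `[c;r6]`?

The query [c;r6] means: aromatic carbon that belongs to a six-membered ring.
Check the 15 heavy atoms by environment: 10× c (aromatic, in 6-ring) → match; 4× C (acyclic) → no; 1× F (acyclic) → no.
That gives 10 matching atoms.

10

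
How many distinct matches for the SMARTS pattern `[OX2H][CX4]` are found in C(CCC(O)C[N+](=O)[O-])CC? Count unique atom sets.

1

[OX2H][CX4] is the SMARTS for an aliphatic alcohol: a hydroxyl oxygen bound to an sp3 (X4) carbon.
Exactly one fragment in the molecule meets all constraints, giving 1 match.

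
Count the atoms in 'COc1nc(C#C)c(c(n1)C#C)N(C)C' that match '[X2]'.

The query [X2] means: any atom with exactly two total connections (bonds + H).
Check the 15 heavy atoms by environment: 2× n (aromatic, X2) → match; 4× c (aromatic, X3) → no; 4× C (X2) → match; 1× O (X2) → match; 3× C (X4) → no; 1× N (X3) → no.
Summing the matching environments: 2 + 4 + 1 = 7 matching atoms.

7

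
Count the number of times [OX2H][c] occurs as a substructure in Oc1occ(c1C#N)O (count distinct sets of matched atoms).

[OX2H][c] is the SMARTS for a phenol: a hydroxyl oxygen attached to an aromatic carbon.
The molecule carries 2 separate instances of a hydroxyl group (-OH) meeting every constraint; each maps to a distinct set of atoms, giving 2 matches.

2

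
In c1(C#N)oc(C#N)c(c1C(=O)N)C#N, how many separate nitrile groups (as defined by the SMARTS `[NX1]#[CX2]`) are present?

3

[NX1]#[CX2] is the SMARTS for a nitrile: a nitrogen triple-bonded to a two-connected carbon.
The molecule carries 3 separate instances of a nitrile (-C#N) meeting every constraint; each maps to a distinct set of atoms, giving 3 matches.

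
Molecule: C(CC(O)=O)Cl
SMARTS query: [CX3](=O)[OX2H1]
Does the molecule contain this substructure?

The pattern [CX3](=O)[OX2H1] describes an sp2 carbon double-bonded to O and single-bonded to an -OH oxygen — a carboxylic acid.
The molecule carries a carboxylic acid group (-C(=O)OH), whose atoms satisfy every constraint of the query, so the pattern matches.

Yes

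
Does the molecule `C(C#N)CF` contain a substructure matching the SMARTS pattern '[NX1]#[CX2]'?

Yes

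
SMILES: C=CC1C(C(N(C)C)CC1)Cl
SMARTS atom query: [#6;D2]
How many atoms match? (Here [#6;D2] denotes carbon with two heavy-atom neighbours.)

3

Check the 11 heavy atoms by environment: 3× C (D2) → match; 3× C (D3) → no; 1× Cl (D1) → no; 1× N (D3) → no; 3× C (D1) → no.
That gives 3 matching atoms.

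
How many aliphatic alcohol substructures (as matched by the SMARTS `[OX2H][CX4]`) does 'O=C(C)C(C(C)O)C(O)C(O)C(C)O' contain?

4

[OX2H][CX4] is the SMARTS for an aliphatic alcohol: a hydroxyl oxygen bound to an sp3 (X4) carbon.
The molecule carries 4 separate instances of a hydroxyl group (-OH) meeting every constraint; each maps to a distinct set of atoms, giving 4 matches.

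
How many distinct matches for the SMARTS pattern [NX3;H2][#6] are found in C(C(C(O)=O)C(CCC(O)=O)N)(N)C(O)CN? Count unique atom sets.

[NX3;H2][#6] is the SMARTS for a primary amine: a trivalent nitrogen with two H attached to carbon.
The molecule carries 3 separate instances of a primary amino group (-NH2) meeting every constraint; each maps to a distinct set of atoms, giving 3 matches.

3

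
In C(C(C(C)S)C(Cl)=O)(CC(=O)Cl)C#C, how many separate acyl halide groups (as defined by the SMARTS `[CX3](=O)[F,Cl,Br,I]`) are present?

[CX3](=O)[F,Cl,Br,I] is the SMARTS for an acyl halide: a carbonyl carbon bonded to a halogen.
The molecule carries 2 separate instances of an acyl chloride (-C(=O)Cl) meeting every constraint; each maps to a distinct set of atoms, giving 2 matches.

2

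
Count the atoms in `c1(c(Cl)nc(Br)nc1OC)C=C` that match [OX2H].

0

The query [OX2H] means: aliphatic oxygen with two connections, one of which is H — an -OH oxygen.
Check the 12 heavy atoms by environment: 2× n (aromatic, H0, X2) → no; 4× c (aromatic, H0, X3) → no; 1× Cl (H0, X1) → no; 1× O (H0, X2) → no; 1× C (H3, X4) → no; 1× C (H1, X3) → no; 1× C (H2, X3) → no; 1× Br (H0, X1) → no.
No environment satisfies the query, so 0 matching atoms.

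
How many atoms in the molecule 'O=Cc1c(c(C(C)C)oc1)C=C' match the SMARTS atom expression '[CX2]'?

The query [CX2] means: C with X2: aliphatic carbon with exactly 2 total connections.
Check the 12 heavy atoms by environment: 1× o (aromatic, X2) → no; 4× c (aromatic, X3) → no; 3× C (X3) → no; 1× O (X1) → no; 3× C (X4) → no.
No environment satisfies the query, so 0 matching atoms.

0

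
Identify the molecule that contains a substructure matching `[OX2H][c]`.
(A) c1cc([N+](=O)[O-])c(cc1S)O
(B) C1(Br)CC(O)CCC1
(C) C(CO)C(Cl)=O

A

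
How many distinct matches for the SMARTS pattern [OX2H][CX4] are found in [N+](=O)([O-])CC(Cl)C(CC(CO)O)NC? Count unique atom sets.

2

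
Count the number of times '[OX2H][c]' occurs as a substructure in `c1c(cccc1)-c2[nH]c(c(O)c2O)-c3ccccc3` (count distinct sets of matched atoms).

2

[OX2H][c] is the SMARTS for a phenol: a hydroxyl oxygen attached to an aromatic carbon.
The molecule carries 2 separate instances of a hydroxyl group (-OH) meeting every constraint; each maps to a distinct set of atoms, giving 2 matches.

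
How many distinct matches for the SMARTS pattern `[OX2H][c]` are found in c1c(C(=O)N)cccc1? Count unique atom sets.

0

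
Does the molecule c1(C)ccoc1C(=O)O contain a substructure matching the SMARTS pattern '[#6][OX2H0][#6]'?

The pattern [#6][OX2H0][#6] describes an aliphatic oxygen bridging two carbons with no H on the oxygen — an ether.
The closest candidate here is a carboxylic acid group (-C(=O)OH), but the -OH oxygen has H1; the =O is OX1, not OX2. No other fragment satisfies the full query, so there is no match.

No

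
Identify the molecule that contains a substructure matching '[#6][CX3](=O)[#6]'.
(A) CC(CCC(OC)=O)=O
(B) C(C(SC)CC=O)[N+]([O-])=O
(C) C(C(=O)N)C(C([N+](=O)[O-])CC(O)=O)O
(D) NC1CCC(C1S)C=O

A

[#6][CX3](=O)[#6] describes a carbonyl carbon (no H) flanked by two carbons (a ketone).
(A) contains an acetyl/ketone group (-C(=O)CH3), which satisfies every atom and bond constraint.
(B) has an aldehyde (-CHO) but the carbonyl carbon has H1, so it is not flanked by two carbons.
(C) has a primary amide (-C(=O)NH2) but one neighbour of the carbonyl carbon is N, not C.
(D) has an aldehyde (-CHO) but the carbonyl carbon has H1, so it is not flanked by two carbons.
So the answer is (A).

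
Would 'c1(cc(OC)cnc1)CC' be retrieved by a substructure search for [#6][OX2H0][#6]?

Yes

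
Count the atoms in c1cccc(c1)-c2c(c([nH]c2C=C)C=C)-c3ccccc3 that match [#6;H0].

6

Check the 21 heavy atoms by environment: 1× n (aromatic, H1) → no; 6× c (aromatic, H0) → match; 2× C (H1) → no; 2× C (H2) → no; 10× c (aromatic, H1) → no.
That gives 6 matching atoms.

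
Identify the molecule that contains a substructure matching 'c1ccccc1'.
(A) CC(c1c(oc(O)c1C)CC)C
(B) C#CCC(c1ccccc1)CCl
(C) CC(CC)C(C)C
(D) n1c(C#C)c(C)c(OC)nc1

c1ccccc1 describes six aromatic carbons in a ring (a benzene ring).
(A) has a methyl group (-CH3) but no six-membered all-carbon aromatic ring is present.
(B) contains a phenyl ring, which satisfies every atom and bond constraint.
(C) has a methyl group (-CH3) but no six-membered all-carbon aromatic ring is present.
(D) has a methyl group (-CH3) but no six-membered all-carbon aromatic ring is present.
So the answer is (B).

B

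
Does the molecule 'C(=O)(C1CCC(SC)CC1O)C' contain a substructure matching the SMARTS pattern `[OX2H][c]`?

The pattern [OX2H][c] describes a hydroxyl oxygen attached to an aromatic carbon — a phenol.
The closest candidate here is a hydroxyl group (-OH), but the -OH is on an aliphatic carbon, not an aromatic c. No other fragment satisfies the full query, so there is no match.

No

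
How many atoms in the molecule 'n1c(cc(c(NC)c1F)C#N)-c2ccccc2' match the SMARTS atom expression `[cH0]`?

5

Check the 17 heavy atoms by environment: 1× n (aromatic, H0) → no; 5× c (aromatic, H0) → match; 6× c (aromatic, H1) → no; 1× F (H0) → no; 1× N (H1) → no; 1× C (H3) → no; 1× C (H0) → no; 1× N (H0) → no.
That gives 5 matching atoms.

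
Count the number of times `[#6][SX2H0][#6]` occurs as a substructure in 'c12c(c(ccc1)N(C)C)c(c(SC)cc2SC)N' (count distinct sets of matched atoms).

2

[#6][SX2H0][#6] is the SMARTS for a thioether: an aliphatic sulfur bridging two carbons with no H on the sulfur.
The molecule carries 2 separate instances of a methylthio ether (-SCH3) meeting every constraint; each maps to a distinct set of atoms, giving 2 matches.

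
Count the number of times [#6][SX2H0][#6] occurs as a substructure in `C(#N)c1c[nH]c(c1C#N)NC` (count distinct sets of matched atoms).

0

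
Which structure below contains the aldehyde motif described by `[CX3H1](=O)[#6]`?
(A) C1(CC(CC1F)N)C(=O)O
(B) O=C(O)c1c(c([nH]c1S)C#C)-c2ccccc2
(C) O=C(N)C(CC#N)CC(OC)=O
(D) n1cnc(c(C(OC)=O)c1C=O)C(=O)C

D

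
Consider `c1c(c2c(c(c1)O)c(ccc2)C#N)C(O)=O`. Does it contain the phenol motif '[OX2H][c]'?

The pattern [OX2H][c] describes a hydroxyl oxygen attached to an aromatic carbon — a phenol.
The molecule carries a hydroxyl group (-OH), whose atoms satisfy every constraint of the query, so the pattern matches.

Yes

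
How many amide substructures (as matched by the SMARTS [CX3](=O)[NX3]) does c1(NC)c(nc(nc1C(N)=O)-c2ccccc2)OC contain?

1

[CX3](=O)[NX3] is the SMARTS for an amide: a carbonyl carbon bonded to a trivalent nitrogen.
Exactly one fragment in the molecule meets all constraints, giving 1 match.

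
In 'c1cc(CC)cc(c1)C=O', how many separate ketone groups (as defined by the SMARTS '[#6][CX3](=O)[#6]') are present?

0

[#6][CX3](=O)[#6] is the SMARTS for a ketone: a carbonyl carbon (no H) flanked by two carbons.
The molecule has an aldehyde (-CHO), but the carbonyl carbon has H1, so it is not flanked by two carbons; nothing else fits, so there are 0 matches.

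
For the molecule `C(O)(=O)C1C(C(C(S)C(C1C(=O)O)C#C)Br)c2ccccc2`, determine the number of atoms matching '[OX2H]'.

The query [OX2H] means: aliphatic oxygen with two connections, one of which is H — an -OH oxygen.
Check the 22 heavy atoms by environment: 6× C (H1, X4) → no; 1× C (H0, X2) → no; 1× C (H1, X2) → no; 1× S (H1, X2) → no; 2× C (H0, X3) → no; 2× O (H0, X1) → no; 2× O (H1, X2) → match; 1× c (aromatic, H0, X3) → no; 5× c (aromatic, H1, X3) → no; 1× Br (H0, X1) → no.
That gives 2 matching atoms.

2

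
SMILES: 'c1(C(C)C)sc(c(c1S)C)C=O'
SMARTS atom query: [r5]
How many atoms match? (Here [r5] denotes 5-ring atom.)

5

The query [r5] means: r5 matches atoms in a five-membered ring.
Check the 12 heavy atoms by environment: 1× s (aromatic, in 5-ring) → match; 4× c (aromatic, in 5-ring) → match; 5× C (acyclic) → no; 1× O (acyclic) → no; 1× S (acyclic) → no.
Summing the matching environments: 1 + 4 = 5 matching atoms.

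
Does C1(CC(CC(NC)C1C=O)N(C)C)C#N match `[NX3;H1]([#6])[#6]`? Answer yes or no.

Yes

The pattern [NX3;H1]([#6])[#6] describes a trivalent nitrogen with one H, bonded to two carbons — a secondary amine.
The molecule carries an N-methylamino group (-NHCH3), whose atoms satisfy every constraint of the query, so the pattern matches.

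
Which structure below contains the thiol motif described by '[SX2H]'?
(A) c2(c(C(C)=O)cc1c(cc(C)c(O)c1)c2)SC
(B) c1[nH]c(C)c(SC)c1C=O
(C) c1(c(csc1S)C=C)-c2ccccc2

C

[SX2H] describes an aliphatic sulfur with two connections, one being H (a thiol).
(A) has a methylthio ether (-SCH3) but the sulfur has H0 (bonded to two carbons), not H1.
(B) has a methylthio ether (-SCH3) but the sulfur has H0 (bonded to two carbons), not H1.
(C) contains a thiol (-SH), which satisfies every atom and bond constraint.
So the answer is (C).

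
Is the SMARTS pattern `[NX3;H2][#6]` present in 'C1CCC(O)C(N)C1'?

Yes

The pattern [NX3;H2][#6] describes a trivalent nitrogen with two H attached to carbon — a primary amine.
The molecule carries a primary amino group (-NH2), whose atoms satisfy every constraint of the query, so the pattern matches.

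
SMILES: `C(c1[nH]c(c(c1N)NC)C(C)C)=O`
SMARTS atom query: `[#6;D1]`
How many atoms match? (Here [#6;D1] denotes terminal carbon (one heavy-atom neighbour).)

3

The query [#6;D1] means: carbon bonded to exactly one heavy atom.
Check the 13 heavy atoms by environment: 1× n (aromatic, D2) → no; 4× c (aromatic, D3) → no; 1× C (D3) → no; 3× C (D1) → match; 1× C (D2) → no; 1× O (D1) → no; 1× N (D1) → no; 1× N (D2) → no.
That gives 3 matching atoms.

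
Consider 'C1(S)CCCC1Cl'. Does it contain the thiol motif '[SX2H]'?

Yes

The pattern [SX2H] describes an aliphatic sulfur with two connections, one being H — a thiol.
The molecule carries a thiol (-SH), whose atoms satisfy every constraint of the query, so the pattern matches.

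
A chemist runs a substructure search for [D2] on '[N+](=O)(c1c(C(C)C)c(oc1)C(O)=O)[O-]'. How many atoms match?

The query [D2] means: atom with exactly two heavy-atom neighbours.
Check the 14 heavy atoms by environment: 1× o (aromatic, D2) → match; 3× c (aromatic, D3) → no; 1× c (aromatic, D2) → match; 2× C (D3) → no; 3× O (D1) → no; 2× C (D1) → no; 1× N (charge +1, D3) → no; 1× O (charge -1, D1) → no.
Summing the matching environments: 1 + 1 = 2 matching atoms.

2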